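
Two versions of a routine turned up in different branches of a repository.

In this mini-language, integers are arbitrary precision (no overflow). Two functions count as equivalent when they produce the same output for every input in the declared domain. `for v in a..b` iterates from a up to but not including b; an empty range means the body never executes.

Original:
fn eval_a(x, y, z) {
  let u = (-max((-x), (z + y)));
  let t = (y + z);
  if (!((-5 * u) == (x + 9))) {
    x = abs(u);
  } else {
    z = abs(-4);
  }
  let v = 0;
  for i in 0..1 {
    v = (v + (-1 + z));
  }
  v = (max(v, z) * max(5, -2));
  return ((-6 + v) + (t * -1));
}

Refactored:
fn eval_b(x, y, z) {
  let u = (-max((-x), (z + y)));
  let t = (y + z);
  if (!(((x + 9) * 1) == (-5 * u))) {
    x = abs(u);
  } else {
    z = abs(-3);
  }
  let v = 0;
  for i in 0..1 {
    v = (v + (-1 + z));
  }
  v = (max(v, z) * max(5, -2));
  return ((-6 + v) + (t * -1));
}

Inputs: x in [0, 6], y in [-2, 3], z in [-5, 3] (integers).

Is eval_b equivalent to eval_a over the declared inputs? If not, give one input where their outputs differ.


Consider the input x=1, y=-1, z=3.
eval_a: u becomes -2; next t becomes 2; next (!((-5 * u) == (x + 9))) evaluates to false; next z becomes 4; next v becomes 0; next at i=0:; next v becomes 3; next v becomes 20; next final value 12
eval_b: u becomes -2; next t becomes 2; next (!(((x + 9) * 1) == (-5 * u))) evaluates to false; next z becomes 3; next v becomes 0; next at i=0:; next v becomes 2; next v becomes 15; next final value 7
12 against 7: the behavior changed.
verdict: not equivalent; witness: x=1, y=-1, z=3


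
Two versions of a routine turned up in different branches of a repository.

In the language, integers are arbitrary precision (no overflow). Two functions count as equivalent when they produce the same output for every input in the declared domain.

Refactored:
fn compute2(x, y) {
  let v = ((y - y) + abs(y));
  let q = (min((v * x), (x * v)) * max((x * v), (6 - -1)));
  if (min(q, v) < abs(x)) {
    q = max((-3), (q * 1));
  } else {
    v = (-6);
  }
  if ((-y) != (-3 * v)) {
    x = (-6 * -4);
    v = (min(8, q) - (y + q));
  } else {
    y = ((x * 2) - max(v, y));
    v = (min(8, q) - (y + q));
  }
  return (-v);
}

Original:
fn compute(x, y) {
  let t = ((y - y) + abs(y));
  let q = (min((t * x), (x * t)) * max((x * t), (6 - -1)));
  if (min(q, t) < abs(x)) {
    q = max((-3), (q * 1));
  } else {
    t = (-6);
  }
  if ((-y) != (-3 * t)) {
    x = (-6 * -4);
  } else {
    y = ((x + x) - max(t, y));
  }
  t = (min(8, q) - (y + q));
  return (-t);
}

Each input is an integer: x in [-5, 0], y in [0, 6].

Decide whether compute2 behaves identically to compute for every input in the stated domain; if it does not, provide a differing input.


Behavior is preserved: although local variable names differ, and min/max/abs usage differs, and constant usage differs, and statement counts differ, and arithmetic usage differs, the outputs never diverge.
As a probe, take x=0, y=3: compute runs t=3, then q=0, then (min(q, t) < abs(x)) is false, then t=-6, then ((-y) != (-3 * t)) is true, then x=24, then t=-3, then returns 3; compute2 runs v=3, then q=0, then (min(q, v) < abs(x)) is false, then v=-6, then ((-y) != (-3 * v)) is true, then x=24, then v=-3, then returns 3; both end at 3.
Every one of the 42 inputs gives matching results.
verdict: equivalent


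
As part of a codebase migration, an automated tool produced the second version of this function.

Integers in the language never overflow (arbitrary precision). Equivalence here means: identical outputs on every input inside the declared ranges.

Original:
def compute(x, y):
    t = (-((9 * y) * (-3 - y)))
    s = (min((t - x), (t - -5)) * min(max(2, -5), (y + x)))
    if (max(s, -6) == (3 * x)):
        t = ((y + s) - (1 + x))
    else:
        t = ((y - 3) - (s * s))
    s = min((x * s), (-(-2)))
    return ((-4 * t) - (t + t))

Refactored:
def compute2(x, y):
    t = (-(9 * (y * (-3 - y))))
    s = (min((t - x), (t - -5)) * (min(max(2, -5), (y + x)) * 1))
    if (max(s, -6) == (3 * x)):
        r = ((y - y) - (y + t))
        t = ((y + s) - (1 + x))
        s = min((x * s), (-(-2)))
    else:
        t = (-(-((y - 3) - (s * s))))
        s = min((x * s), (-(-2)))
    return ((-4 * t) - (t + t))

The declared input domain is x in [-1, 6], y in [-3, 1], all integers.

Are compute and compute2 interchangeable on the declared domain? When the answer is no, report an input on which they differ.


Reading the diff, among the changes: arithmetic usage differs; also local variable names differ; also constant usage differs; also min/max/abs usage differs; also statement counts differ.
Spot check at x=1, y=-2 — compute: t becomes -18; next s becomes 19; next (max(s, -6) == (3 * x)) evaluates to false; next t becomes -366; next s becomes 2; next final value 2196. compute2: t becomes -18; next s becomes 19; next (max(s, -6) == (3 * x)) evaluates to false; next t becomes -366; next s becomes 2; next final value 2196. Both give 2196.
Across all 40 domain points the two functions coincide.
verdict: equivalent


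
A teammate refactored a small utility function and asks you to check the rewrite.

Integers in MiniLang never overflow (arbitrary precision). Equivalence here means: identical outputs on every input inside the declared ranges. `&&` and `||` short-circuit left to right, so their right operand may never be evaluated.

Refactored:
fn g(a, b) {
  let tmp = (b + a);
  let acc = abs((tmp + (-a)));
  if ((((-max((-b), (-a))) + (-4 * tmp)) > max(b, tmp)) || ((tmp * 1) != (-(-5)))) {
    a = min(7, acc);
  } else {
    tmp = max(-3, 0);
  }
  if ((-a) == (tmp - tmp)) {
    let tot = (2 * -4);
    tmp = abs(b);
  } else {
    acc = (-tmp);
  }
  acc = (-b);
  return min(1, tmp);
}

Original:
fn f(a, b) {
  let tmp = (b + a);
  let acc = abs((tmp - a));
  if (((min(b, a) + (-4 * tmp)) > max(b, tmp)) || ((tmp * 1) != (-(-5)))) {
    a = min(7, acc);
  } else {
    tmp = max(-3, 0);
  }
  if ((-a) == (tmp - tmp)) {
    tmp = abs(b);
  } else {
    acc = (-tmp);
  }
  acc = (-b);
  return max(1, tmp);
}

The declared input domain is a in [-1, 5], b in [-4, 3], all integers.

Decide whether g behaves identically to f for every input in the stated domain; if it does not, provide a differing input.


The rewrite breaks on a=-1, b=-4, where the results are 1 and -5.
f: tmp := -5 | acc := 4 | (((min(b, a) + (-4 * tmp)) > max(b, tmp)) || ((tmp * 1) != (-(-5)))): true | a := 4 | ((-a) == (tmp - tmp)): false | acc := 5 | acc := 4 | result 1
g: tmp := -5 | acc := 4 | ((((-max((-b), (-a))) + (-4 * tmp)) > max(b, tmp)) || ((tmp * 1) != (-(-5)))): true | a := 4 | ((-a) == (tmp - tmp)): false | acc := 5 | acc := 4 | result -5
verdict: not equivalent; witness: a=-1, b=-4


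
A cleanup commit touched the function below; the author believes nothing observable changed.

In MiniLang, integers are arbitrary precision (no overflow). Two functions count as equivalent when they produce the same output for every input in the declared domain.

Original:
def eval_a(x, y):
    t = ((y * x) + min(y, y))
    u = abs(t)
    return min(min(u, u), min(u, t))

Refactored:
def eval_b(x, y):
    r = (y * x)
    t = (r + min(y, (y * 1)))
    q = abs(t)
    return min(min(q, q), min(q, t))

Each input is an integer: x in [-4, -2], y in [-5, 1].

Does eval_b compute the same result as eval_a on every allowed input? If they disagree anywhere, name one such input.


Behavior is preserved: although local variable names differ, statement counts differ, arithmetic usage differs, constant usage differs, the outputs never diverge.
Tracing x=-3, y=-2: eval_a: t := 4 | u := 4 | result 4 | eval_b: r := 6 | t := 4 | q := 4 | result 4 — matching result 4.
Across all 21 domain points the two functions coincide.
verdict: equivalent


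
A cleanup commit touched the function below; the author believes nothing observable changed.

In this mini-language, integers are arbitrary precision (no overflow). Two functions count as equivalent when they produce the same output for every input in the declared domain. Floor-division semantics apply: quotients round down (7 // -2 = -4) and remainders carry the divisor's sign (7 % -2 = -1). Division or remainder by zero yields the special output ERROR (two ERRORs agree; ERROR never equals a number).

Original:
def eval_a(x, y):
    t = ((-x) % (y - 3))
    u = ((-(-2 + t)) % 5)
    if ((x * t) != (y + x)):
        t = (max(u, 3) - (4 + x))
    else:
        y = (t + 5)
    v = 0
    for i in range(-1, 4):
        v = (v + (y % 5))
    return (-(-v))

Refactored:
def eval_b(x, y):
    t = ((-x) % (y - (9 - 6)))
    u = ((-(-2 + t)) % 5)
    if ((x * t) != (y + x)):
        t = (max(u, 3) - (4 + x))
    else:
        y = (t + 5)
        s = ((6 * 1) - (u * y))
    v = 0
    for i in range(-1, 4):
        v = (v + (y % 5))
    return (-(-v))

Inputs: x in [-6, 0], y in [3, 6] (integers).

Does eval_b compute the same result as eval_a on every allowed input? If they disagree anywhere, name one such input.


Equivalent — the differences include constant usage differs; arithmetic usage differs; statement counts differ; local variable names differ, yet no declared input distinguishes the two.
As a probe, take x=-5, y=3: eval_a runs divide-by-zero, output ERROR; eval_b runs divide-by-zero, output ERROR; both end at ERROR.
Sweeping the whole domain (28 inputs) finds no disagreement.
verdict: equivalent


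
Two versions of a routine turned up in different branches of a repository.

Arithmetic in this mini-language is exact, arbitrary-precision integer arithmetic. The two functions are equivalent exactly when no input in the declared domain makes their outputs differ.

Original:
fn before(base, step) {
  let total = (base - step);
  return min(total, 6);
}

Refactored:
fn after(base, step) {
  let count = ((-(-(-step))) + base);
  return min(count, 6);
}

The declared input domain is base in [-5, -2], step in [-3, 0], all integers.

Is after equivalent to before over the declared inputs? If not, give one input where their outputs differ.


Changes here: local variable names differ; arithmetic usage differs; the full 16-point sweep finds no disagreement.
verdict: equivalent


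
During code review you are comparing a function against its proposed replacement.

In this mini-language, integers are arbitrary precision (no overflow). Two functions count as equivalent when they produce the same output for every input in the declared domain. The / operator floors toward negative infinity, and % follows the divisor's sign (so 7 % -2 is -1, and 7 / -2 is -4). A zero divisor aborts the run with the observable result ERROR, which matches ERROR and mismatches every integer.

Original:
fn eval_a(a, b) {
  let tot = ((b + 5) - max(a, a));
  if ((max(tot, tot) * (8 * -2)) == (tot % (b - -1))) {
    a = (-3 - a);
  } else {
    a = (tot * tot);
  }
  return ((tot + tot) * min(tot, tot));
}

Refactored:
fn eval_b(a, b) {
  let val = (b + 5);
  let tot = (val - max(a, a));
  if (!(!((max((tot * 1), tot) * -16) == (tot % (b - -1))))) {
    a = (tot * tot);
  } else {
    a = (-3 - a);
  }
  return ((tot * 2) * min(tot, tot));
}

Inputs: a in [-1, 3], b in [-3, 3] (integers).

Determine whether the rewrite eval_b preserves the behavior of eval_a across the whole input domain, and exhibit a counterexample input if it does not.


Whatever the rewrite altered, no input in the stated domain can expose a difference; all 35 inputs agree.
verdict: equivalent


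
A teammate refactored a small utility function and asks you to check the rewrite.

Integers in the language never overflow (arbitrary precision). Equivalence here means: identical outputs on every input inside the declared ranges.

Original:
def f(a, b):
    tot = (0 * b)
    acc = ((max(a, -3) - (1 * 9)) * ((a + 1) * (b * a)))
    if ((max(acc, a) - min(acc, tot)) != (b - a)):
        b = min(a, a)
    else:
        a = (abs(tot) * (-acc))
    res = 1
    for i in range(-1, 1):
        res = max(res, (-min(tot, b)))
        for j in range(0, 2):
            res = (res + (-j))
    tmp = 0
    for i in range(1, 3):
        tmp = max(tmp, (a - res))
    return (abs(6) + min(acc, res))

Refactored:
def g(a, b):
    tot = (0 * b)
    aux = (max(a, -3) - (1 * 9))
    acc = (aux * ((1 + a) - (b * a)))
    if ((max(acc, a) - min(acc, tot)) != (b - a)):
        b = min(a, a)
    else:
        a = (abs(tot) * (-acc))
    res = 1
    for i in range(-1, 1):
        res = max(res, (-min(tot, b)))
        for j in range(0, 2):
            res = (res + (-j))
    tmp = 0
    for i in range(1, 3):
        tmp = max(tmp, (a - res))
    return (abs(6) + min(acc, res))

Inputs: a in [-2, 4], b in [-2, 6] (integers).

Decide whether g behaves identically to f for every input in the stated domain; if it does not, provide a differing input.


Consider the input a=-2, b=0.
f: tot=0, then acc=0, then ((max(acc, a) - min(acc, tot)) != (b - a)) is true, then b=-2, then res=1, then (i=-1), then res=2, then (j=0), then res=2, then (j=1), then res=1, then (i=0), then res=2, then (j=0), then res=2, then (j=1), then res=1, then tmp=0, then (i=1), then tmp=0, then (i=2), then tmp=0, then returns 6
g: tot=0, then aux=-11, then acc=11, then ((max(acc, a) - min(acc, tot)) != (b - a)) is true, then b=-2, then res=1, then (i=-1), then res=2, then (j=0), then res=2, then (j=1), then res=1, then (i=0), then res=2, then (j=0), then res=2, then (j=1), then res=1, then tmp=0, then (i=1), then tmp=0, then (i=2), then tmp=0, then returns 7
6 vs 7 — the two versions disagree here.
verdict: not equivalent; witness: a=-2, b=0


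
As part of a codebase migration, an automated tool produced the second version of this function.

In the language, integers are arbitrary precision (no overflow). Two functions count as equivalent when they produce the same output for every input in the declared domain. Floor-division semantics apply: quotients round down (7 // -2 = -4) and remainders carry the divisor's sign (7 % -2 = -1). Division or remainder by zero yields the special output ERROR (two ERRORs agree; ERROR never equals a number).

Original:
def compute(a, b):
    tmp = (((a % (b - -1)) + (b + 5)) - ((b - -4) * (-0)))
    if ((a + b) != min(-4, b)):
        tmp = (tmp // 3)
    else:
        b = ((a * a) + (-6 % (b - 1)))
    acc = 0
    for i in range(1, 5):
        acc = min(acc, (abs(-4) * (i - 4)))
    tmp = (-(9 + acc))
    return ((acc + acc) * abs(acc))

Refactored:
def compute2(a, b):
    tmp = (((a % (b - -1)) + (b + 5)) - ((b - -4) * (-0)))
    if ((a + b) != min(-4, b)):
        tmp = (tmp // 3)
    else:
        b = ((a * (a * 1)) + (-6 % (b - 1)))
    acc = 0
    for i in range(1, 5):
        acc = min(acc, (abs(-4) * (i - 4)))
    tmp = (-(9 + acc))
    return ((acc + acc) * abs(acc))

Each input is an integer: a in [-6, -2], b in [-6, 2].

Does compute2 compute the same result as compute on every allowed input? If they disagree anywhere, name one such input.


The two versions differ — the changes include constant usage differs, plus arithmetic usage differs.
One worked example (a=-3, b=2) — compute: tmp := 7 | ((a + b) != min(-4, b)): true | tmp := 2 | acc := 0 | iter i=1: | acc := -12 | iter i=2: | acc := -12 | iter i=3: | acc := -12 | iter i=4: | acc := -12 | tmp := 3 | result -288; compute2: tmp := 7 | ((a + b) != min(-4, b)): true | tmp := 2 | acc := 0 | iter i=1: | acc := -12 | iter i=2: | acc := -12 | iter i=3: | acc := -12 | iter i=4: | acc := -12 | tmp := 3 | result -288; agreement on -288.
Checked all 45 inputs in the declared domain: the outputs agree on every one.
verdict: equivalent


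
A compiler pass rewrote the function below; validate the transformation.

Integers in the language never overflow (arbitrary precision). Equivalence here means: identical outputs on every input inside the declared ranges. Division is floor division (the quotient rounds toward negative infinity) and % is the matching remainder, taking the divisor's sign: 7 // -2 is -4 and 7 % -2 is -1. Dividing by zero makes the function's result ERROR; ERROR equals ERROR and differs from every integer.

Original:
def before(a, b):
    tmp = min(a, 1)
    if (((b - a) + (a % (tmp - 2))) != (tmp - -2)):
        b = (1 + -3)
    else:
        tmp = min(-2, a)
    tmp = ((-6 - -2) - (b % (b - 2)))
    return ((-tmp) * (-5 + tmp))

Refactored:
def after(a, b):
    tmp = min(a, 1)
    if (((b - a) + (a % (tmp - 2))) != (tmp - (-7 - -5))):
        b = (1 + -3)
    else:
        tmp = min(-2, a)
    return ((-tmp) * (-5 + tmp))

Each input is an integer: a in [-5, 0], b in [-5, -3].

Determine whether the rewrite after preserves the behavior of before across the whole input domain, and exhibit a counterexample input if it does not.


Consider the input a=-5, b=-5.
before: tmp := -5 | (((b - a) + (a % (tmp - 2))) != (tmp - -2)): true | b := -2 | tmp := -2 | result -14
after: tmp := -5 | (((b - a) + (a % (tmp - 2))) != (tmp - (-7 - -5))): true | b := -2 | result -50
-14 against -50: the behavior changed.
verdict: not equivalent; witness: a=-5, b=-5


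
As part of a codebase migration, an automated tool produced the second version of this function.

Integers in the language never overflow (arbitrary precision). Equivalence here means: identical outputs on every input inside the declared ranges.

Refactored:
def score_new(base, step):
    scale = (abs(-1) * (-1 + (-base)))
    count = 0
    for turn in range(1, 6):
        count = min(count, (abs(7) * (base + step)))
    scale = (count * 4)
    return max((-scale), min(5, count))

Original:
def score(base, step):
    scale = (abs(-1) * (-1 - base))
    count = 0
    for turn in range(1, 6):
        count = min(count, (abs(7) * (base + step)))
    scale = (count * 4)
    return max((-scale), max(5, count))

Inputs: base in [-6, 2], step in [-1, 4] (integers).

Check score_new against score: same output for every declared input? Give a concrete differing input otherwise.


Consider the input base=-4, step=4.
score: scale=3, then count=0, then (turn=1), then count=0, then (turn=2), then count=0, then (turn=3), then count=0, then (turn=4), then count=0, then (turn=5), then count=0, then scale=0, then returns 5
score_new: scale=3, then count=0, then (turn=1), then count=0, then (turn=2), then count=0, then (turn=3), then count=0, then (turn=4), then count=0, then (turn=5), then count=0, then scale=0, then returns 0
5 and 0 differ, so these are not the same function on this domain.
verdict: not equivalent; witness: base=-4, step=4


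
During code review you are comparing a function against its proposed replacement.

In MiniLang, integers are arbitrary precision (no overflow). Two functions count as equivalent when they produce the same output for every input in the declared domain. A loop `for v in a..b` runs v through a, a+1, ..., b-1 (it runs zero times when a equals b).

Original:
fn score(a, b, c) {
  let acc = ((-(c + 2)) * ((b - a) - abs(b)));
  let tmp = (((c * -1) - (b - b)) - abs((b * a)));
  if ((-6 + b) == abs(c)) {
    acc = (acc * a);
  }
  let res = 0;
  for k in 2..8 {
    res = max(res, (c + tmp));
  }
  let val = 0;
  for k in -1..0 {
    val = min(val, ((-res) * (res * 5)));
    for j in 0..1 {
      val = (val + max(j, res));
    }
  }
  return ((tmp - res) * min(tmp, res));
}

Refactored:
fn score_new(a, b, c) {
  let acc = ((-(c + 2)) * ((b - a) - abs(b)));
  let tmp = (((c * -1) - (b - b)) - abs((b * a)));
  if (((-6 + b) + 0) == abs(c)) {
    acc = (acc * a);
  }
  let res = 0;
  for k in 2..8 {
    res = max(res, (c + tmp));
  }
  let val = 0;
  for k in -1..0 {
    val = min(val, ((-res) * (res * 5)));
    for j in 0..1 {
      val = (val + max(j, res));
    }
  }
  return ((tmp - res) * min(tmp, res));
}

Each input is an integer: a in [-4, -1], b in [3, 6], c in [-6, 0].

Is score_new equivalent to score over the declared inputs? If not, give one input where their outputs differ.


Equivalent — the differences include arithmetic usage differs; and constant usage differs, yet no declared input distinguishes the two.
Spot check at a=-3, b=6, c=-5 — score: acc=9, then tmp=-13, then ((-6 + b) == abs(c)) is false, then res=0, then (k=2), then res=0, then (k=3), then res=0, then (k=4), then res=0, then (k=5), then res=0, then (k=6), then res=0, then (k=7), then res=0, then val=0, then (k=-1), then val=0, then (j=0), then val=0, then returns 169. score_new: acc=9, then tmp=-13, then (((-6 + b) + 0) == abs(c)) is false, then res=0, then (k=2), then res=0, then (k=3), then res=0, then (k=4), then res=0, then (k=5), then res=0, then (k=6), then res=0, then (k=7), then res=0, then val=0, then (k=-1), then val=0, then (j=0), then val=0, then returns 169. Both give 169.
Sweeping the whole domain (112 inputs) finds no disagreement.
verdict: equivalent


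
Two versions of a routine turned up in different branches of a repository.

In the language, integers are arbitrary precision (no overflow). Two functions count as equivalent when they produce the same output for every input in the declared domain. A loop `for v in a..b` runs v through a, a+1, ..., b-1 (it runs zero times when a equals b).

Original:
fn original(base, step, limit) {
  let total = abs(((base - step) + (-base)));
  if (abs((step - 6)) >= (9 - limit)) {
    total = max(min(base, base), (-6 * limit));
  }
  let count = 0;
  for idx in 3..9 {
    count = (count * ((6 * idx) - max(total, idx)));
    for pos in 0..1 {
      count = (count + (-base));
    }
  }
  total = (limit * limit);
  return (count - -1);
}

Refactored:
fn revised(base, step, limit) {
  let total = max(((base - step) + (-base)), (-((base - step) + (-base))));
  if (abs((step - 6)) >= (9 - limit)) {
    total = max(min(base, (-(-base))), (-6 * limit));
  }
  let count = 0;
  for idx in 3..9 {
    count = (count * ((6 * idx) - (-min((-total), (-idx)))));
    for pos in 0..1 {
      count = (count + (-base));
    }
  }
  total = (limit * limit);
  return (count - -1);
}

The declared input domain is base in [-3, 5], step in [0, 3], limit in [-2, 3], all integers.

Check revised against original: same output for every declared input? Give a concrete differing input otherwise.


This is a faithful refactor — min/max/abs usage differs; and arithmetic usage differs, but the computed results match everywhere.
Tracing base=1, step=0, limit=3: original: total becomes 0; next (abs((step - 6)) >= (9 - limit)) evaluates to true; next total becomes 1; next count becomes 0; next at idx=3:; next count becomes 0; next at pos=0:; next count becomes -1; next at idx=4:; next count becomes -20; next at pos=0:; next count becomes -21; next at idx=5:; next count becomes -525; next at pos=0:; next count becomes -526; next at idx=6:; next count becomes -15780; next at pos=0:; next count becomes -15781; next at idx=7:; next count becomes -552335; next at pos=0:; next count becomes -552336; next at idx=8:; next count becomes -22093440; next at pos=0:; next count becomes -22093441; next total becomes 9; next final value -22093440 | revised: total becomes 0; next (abs((step - 6)) >= (9 - limit)) evaluates to true; next total becomes 1; next count becomes 0; next at idx=3:; next count becomes 0; next at pos=0:; next count becomes -1; next at idx=4:; next count becomes -20; next at pos=0:; next count becomes -21; next at idx=5:; next count becomes -525; next at pos=0:; next count becomes -526; next at idx=6:; next count becomes -15780; next at pos=0:; next count becomes -15781; next at idx=7:; next count becomes -552335; next at pos=0:; next count becomes -552336; next at idx=8:; next count becomes -22093440; next at pos=0:; next count becomes -22093441; next total becomes 9; next final value -22093440 — matching result -22093440.
Across all 216 domain points the two functions coincide.
verdict: equivalent


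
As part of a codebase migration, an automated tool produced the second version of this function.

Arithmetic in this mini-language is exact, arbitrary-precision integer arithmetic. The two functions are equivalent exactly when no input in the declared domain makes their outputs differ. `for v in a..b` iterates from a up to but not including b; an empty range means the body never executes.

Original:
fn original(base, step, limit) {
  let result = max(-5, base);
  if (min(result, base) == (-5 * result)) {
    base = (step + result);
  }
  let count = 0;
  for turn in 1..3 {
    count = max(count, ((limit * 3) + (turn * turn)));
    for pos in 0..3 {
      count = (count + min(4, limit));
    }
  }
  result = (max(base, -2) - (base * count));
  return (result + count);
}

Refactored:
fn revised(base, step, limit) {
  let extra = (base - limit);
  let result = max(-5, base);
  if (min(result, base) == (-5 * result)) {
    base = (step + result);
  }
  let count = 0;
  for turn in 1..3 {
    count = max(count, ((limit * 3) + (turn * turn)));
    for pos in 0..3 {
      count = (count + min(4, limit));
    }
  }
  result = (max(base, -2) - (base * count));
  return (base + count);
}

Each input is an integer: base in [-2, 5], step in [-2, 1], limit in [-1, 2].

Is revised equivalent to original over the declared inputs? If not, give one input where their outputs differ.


The rewrite breaks on base=-2, step=-2, limit=-1, where the results are -8 and -4.
original: result = -2; (min(result, base) == (-5 * result)) -> false; count = 0; [turn=1]; count = 0; [pos=0]; count = -1; [pos=1]; count = -2; [pos=2]; count = -3; [turn=2]; count = 1; [pos=0]; count = 0; [pos=1]; count = -1; [pos=2]; count = -2; result = -6; return -8
revised: extra = -1; result = -2; (min(result, base) == (-5 * result)) -> false; count = 0; [turn=1]; count = 0; [pos=0]; count = -1; [pos=1]; count = -2; [pos=2]; count = -3; [turn=2]; count = 1; [pos=0]; count = 0; [pos=1]; count = -1; [pos=2]; count = -2; result = -6; return -4
verdict: not equivalent; witness: base=-2, step=-2, limit=-1


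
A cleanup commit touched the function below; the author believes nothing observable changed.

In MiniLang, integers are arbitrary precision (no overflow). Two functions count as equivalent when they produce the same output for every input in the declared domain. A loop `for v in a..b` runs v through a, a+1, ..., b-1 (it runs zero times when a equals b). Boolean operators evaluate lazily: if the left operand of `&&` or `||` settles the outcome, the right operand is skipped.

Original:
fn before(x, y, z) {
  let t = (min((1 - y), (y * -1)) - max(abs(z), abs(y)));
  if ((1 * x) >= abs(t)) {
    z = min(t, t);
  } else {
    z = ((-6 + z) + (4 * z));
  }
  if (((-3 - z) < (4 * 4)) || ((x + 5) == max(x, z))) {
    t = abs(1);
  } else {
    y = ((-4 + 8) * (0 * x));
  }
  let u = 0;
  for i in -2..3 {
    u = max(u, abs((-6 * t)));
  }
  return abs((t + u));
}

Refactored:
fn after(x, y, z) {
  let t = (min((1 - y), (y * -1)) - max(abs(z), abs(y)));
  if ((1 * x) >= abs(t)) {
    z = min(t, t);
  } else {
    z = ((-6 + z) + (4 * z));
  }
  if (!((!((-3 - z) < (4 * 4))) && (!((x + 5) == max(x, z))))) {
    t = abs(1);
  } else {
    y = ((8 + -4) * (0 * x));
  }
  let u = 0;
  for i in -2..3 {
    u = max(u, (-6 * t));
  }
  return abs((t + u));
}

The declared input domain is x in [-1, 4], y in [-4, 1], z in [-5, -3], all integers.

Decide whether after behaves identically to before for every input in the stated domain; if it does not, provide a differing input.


At x=0, y=-4, z=-4: before gives 7, after gives 1.
verdict: not equivalent; witness: x=0, y=-4, z=-4


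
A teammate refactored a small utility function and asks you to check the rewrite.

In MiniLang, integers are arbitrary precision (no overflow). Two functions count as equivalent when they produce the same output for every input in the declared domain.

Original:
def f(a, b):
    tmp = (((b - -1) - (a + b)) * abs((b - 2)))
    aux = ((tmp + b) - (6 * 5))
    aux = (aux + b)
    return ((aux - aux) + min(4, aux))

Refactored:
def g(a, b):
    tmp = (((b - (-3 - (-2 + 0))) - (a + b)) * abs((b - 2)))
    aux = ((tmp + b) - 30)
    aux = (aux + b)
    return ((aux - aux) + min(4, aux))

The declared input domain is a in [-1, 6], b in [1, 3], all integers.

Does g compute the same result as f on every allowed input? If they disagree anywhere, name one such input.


Side by side, the visible changes include: constant usage differs, plus arithmetic usage differs.
Spot check at a=-1, b=3 — f: tmp=2, then aux=-25, then aux=-22, then returns -22. g: tmp=2, then aux=-25, then aux=-22, then returns -22. Both give -22.
Sweeping the whole domain (24 inputs) finds no disagreement.
verdict: equivalent


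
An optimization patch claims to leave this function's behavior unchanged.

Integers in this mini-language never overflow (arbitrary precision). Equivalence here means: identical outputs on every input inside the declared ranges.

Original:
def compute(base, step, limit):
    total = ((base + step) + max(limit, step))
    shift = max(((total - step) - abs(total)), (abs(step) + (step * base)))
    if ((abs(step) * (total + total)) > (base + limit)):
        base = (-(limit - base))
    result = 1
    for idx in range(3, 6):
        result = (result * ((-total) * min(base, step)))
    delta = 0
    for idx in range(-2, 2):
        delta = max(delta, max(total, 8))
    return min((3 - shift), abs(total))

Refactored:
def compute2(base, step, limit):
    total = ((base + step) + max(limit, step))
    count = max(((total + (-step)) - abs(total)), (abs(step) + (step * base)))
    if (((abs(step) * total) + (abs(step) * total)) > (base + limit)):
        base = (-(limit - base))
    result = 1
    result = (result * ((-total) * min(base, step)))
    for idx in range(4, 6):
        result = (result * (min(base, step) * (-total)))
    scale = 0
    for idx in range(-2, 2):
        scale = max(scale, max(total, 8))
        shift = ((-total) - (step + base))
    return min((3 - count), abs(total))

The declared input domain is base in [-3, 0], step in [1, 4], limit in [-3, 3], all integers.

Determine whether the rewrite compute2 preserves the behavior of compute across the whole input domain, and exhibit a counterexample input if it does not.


The two versions differ — the changes include loop structure differs; arithmetic usage differs; min/max/abs usage differs; local variable names differ; statement counts differ.
Tracing base=-1, step=2, limit=-2: compute: total becomes 3; next shift becomes 0; next ((abs(step) * (total + total)) > (base + limit)) evaluates to true; next base becomes 1; next result becomes 1; next at idx=3:; next result becomes -3; next at idx=4:; next result becomes 9; next at idx=5:; next result becomes -27; next delta becomes 0; next at idx=-2:; next delta becomes 8; next at idx=-1:; next delta becomes 8; next at idx=0:; next delta becomes 8; next at idx=1:; next delta becomes 8; next final value 3 | compute2: total becomes 3; next count becomes 0; next (((abs(step) * total) + (abs(step) * total)) > (base + limit)) evaluates to true; next base becomes 1; next result becomes 1; next result becomes -3; next at idx=4:; next result becomes 9; next at idx=5:; next result becomes -27; next scale becomes 0; next at idx=-2:; next scale becomes 8; next shift becomes -6; next at idx=-1:; next scale becomes 8; next shift becomes -6; next at idx=0:; next scale becomes 8; next shift becomes -6; next at idx=1:; next scale becomes 8; next shift becomes -6; next final value 3 — matching result 3.
Every one of the 112 inputs gives matching results.
verdict: equivalent


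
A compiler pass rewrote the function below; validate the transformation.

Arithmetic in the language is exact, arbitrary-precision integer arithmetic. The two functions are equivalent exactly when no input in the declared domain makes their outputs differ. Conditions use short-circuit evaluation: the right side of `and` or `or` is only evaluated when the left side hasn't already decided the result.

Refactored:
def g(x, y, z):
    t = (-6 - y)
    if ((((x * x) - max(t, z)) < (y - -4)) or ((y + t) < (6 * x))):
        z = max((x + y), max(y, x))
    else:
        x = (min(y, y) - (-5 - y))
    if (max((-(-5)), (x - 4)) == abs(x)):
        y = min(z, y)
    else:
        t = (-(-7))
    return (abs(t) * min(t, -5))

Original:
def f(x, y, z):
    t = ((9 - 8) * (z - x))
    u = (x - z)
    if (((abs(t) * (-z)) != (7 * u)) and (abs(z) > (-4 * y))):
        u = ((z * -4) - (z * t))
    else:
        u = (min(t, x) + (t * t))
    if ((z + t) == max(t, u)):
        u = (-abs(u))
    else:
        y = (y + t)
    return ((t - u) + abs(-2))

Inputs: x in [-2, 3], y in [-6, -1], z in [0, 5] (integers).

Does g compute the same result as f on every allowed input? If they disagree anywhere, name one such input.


The rewrite breaks on x=-2, y=-6, z=0, where the results are 6 and -35.
f: t=2, then u=-2, then (((abs(t) * (-z)) != (7 * u)) and (abs(z) > (-4 * y))) is false, then u=2, then ((z + t) == max(t, u)) is true, then u=-2, then returns 6
g: t=0, then ((((x * x) - max(t, z)) < (y - -4)) or ((y + t) < (6 * x))) is false, then x=-7, then (max((-(-5)), (x - 4)) == abs(x)) is false, then t=7, then returns -35
verdict: not equivalent; witness: x=-2, y=-6, z=0


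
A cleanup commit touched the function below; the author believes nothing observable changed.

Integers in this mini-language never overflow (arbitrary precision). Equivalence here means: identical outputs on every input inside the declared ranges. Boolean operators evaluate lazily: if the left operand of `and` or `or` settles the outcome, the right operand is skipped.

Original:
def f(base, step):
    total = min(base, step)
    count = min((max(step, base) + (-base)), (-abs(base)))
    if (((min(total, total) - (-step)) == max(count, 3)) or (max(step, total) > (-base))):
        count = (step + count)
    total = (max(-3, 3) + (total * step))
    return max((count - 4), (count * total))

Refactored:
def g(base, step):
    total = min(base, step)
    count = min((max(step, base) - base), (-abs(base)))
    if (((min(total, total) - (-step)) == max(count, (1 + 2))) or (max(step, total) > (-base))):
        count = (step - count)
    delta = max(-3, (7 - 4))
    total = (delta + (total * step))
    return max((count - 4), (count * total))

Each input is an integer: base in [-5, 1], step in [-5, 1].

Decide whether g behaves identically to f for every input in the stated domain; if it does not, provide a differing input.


At base=1, step=0: f gives -3, g gives 3.
verdict: not equivalent; witness: base=1, step=0


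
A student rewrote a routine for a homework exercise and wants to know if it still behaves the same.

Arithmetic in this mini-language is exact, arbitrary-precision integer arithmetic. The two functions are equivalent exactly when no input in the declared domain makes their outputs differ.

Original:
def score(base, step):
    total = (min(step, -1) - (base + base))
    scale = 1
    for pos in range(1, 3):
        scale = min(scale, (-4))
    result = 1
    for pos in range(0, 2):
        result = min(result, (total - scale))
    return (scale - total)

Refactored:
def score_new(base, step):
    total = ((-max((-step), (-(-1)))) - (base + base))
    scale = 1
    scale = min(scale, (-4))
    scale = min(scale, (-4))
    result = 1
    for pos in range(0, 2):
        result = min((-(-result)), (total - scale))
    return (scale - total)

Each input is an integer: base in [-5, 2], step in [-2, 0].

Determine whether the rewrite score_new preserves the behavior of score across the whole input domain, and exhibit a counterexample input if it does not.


Comparing the listings, the differences include: constant usage differs; loop structure differs; min/max/abs usage differs.
One worked example (base=2, step=0) — score: total = -5; scale = 1; [pos=1]; scale = -4; [pos=2]; scale = -4; result = 1; [pos=0]; result = -1; [pos=1]; result = -1; return 1; score_new: total = -5; scale = 1; scale = -4; scale = -4; result = 1; [pos=0]; result = -1; [pos=1]; result = -1; return 1; agreement on 1.
Checked all 24 inputs in the declared domain: the outputs agree on every one.
verdict: equivalent


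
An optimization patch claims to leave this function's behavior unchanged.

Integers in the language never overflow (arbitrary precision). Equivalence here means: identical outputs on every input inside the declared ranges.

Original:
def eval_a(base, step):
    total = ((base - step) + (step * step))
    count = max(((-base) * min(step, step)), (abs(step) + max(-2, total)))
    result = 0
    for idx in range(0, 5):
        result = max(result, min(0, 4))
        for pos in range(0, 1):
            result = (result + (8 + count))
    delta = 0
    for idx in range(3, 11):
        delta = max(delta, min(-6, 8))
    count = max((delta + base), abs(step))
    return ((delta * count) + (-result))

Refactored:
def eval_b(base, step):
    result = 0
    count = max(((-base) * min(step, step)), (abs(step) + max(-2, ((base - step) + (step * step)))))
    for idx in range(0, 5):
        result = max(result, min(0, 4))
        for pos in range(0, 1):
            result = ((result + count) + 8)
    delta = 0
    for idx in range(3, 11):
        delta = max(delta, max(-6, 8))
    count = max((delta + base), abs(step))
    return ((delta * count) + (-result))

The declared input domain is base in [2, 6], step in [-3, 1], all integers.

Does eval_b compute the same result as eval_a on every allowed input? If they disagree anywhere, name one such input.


These are not equivalent — on base=2, step=-3 the outputs split (-125 vs -45).
eval_a: total := 14 | count := 17 | result := 0 | iter idx=0: | result := 0 | iter pos=0: | result := 25 | iter idx=1: | result := 25 | iter pos=0: | result := 50 | iter idx=2: | result := 50 | iter pos=0: | result := 75 | iter idx=3: | result := 75 | iter pos=0: | result := 100 | iter idx=4: | result := 100 | iter pos=0: | result := 125 | delta := 0 | iter idx=3: | delta := 0 | iter idx=4: | delta := 0 | iter idx=5: | delta := 0 | iter idx=6: | delta := 0 | iter idx=7: | delta := 0 | iter idx=8: | delta := 0 | iter idx=9: | delta := 0 | iter idx=10: | delta := 0 | count := 3 | result -125
eval_b: result := 0 | count := 17 | iter idx=0: | result := 0 | iter pos=0: | result := 25 | iter idx=1: | result := 25 | iter pos=0: | result := 50 | iter idx=2: | result := 50 | iter pos=0: | result := 75 | iter idx=3: | result := 75 | iter pos=0: | result := 100 | iter idx=4: | result := 100 | iter pos=0: | result := 125 | delta := 0 | iter idx=3: | delta := 8 | iter idx=4: | delta := 8 | iter idx=5: | delta := 8 | iter idx=6: | delta := 8 | iter idx=7: | delta := 8 | iter idx=8: | delta := 8 | iter idx=9: | delta := 8 | iter idx=10: | delta := 8 | count := 10 | result -45
verdict: not equivalent; witness: base=2, step=-3


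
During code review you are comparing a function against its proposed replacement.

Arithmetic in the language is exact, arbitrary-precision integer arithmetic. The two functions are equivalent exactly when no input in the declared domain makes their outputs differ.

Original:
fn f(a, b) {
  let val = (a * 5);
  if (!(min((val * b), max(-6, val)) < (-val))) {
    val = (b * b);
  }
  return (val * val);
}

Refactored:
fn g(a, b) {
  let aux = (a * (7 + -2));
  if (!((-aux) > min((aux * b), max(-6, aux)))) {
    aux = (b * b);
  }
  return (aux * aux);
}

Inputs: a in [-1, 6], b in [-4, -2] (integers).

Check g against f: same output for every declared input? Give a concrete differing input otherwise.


Although constant usage differs; also comparison usage differs; also local variable names differ; also arithmetic usage differs, 24/24 inputs agree.
verdict: equivalent


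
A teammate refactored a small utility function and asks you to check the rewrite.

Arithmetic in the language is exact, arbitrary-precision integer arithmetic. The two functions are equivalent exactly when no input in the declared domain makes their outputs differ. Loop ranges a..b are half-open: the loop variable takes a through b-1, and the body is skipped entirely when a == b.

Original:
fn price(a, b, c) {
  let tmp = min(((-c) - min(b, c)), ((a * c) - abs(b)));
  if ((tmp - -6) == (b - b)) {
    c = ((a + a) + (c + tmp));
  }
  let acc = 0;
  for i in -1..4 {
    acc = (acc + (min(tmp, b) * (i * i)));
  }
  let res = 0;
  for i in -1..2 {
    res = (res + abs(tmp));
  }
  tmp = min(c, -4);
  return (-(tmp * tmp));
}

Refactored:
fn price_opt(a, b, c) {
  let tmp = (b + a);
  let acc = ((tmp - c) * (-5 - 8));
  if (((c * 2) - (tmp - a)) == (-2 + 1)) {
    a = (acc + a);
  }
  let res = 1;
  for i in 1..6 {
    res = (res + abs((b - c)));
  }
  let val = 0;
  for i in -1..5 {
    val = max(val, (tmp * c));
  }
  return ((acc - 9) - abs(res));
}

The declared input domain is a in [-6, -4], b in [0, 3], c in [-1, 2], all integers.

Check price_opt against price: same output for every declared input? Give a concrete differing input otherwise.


There is a counterexample at a=-6, b=0, c=-1: -16 on one side, 50 on the other.
price: tmp = 2; ((tmp - -6) == (b - b)) -> false; acc = 0; [i=-1]; acc = 0; [i=0]; acc = 0; [i=1]; acc = 0; [i=2]; acc = 0; [i=3]; acc = 0; res = 0; [i=-1]; res = 2; [i=0]; res = 4; [i=1]; res = 6; tmp = -4; return -16
price_opt: tmp = -6; acc = 65; (((c * 2) - (tmp - a)) == (-2 + 1)) -> false; res = 1; [i=1]; res = 2; [i=2]; res = 3; [i=3]; res = 4; [i=4]; res = 5; [i=5]; res = 6; val = 0; [i=-1]; val = 6; [i=0]; val = 6; [i=1]; val = 6; [i=2]; val = 6; [i=3]; val = 6; [i=4]; val = 6; return 50
verdict: not equivalent; witness: a=-6, b=0, c=-1
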